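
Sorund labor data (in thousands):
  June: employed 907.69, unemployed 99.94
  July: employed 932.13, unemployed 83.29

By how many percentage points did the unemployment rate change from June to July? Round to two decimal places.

The unemployment rate changed by −1.72 percentage points.

June: labor force = 907.69 + 99.94 = 1,007.63; u = 99.94/1,007.63 = 9.92%.
July: labor force = 932.13 + 83.29 = 1,015.42; u = 83.29/1,015.42 = 8.20%.
Change = 8.20% − 9.92% = −1.72 pp.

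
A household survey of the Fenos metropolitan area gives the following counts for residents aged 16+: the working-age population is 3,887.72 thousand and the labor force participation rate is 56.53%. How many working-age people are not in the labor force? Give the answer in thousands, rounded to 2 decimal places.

About 1,689.99 thousand are not in the labor force.

Share not in the labor force = 1 − 0.5653 = 0.4347.
Not in labor force = 0.4347 × 3,887.72 ≈ 1,689.99 thousand.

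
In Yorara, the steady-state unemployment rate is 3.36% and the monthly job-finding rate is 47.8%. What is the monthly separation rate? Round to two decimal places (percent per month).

From u* = s/(s+f): s = u·f/(1−u).
s = 0.0336 × 47.8 / (1 − 0.0336) = 1.6061 / 0.9664 ≈ 1.66% per month.

Separation rate ≈ 1.66% per month.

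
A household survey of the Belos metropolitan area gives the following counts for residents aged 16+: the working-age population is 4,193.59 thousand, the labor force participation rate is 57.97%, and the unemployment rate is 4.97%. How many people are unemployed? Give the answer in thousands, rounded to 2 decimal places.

About 120.82 thousand are unemployed.

Labor force = 0.5797 × 4,193.59 = 2,431.02 thousand.
Unemployed = 0.0497 × 2,431.02 ≈ 120.82 thousand.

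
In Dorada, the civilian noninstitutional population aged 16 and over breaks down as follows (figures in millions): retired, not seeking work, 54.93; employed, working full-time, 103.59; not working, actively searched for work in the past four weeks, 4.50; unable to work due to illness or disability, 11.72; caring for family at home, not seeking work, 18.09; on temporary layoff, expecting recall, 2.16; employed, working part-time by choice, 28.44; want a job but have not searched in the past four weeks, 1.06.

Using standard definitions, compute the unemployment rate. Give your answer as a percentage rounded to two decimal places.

Unemployment rate ≈ 4.80%.

Employed = 103.59 + 28.44 = 132.03 million.
Unemployed = 4.50 + 2.16 = 6.66 million (jobless and actively searching, or on temporary layoff).
Labor force = 132.03 + 6.66 = 138.69 million.
Unemployment rate = 6.66 / 138.69 = 4.80%.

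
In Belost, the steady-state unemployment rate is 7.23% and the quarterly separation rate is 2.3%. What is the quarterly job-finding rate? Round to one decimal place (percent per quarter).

Job-finding rate ≈ 29.5% per quarter.

From u* = s/(s+f): f = s·(1−u)/u.
f = 2.3 × (1 − 0.0723) / 0.0723 = 2.1337 / 0.0723 ≈ 29.5% per quarter.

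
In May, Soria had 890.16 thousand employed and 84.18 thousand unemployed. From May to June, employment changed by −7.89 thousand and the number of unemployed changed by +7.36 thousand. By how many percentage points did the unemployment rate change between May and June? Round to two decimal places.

The unemployment rate changed by +0.76 percentage points.

May: labor force = 890.16 + 84.18 = 974.34; u = 84.18/974.34 = 8.64%.
June: labor force = 882.27 + 91.54 = 973.81; u = 91.54/973.81 = 9.40%.
Change = 9.40% − 8.64% = +0.76 pp.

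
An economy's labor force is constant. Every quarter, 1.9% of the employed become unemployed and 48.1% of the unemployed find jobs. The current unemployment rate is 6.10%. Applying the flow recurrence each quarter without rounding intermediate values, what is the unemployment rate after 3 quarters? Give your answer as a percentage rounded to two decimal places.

With a fixed labor force, u_{t+1} = u_t + s·(1−u_t) − f·u_t = u_t·(1−s−f) + s.
Here 1−s−f = 0.500 and s = 0.019.
u_1 = 0.061000 × 0.500 + 0.019 = 0.049500.
u_2 = 0.049500 × 0.500 + 0.019 = 0.043750.
u_3 = 0.043750 × 0.500 + 0.019 = 0.040875.

Unemployment rate after three quarters ≈ 4.09%.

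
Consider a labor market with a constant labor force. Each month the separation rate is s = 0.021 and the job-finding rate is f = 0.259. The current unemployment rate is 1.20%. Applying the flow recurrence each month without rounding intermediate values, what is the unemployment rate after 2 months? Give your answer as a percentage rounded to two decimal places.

With a fixed labor force, u_{t+1} = u_t + s·(1−u_t) − f·u_t = u_t·(1−s−f) + s.
Here 1−s−f = 0.720 and s = 0.021.
u_1 = 0.012000 × 0.720 + 0.021 = 0.029640.
u_2 = 0.029640 × 0.720 + 0.021 = 0.042341.

Unemployment rate after two months ≈ 4.23%.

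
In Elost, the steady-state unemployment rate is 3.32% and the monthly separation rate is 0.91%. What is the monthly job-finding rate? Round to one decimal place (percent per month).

Job-finding rate ≈ 26.5% per month.

From u* = s/(s+f): f = s·(1−u)/u.
f = 0.91 × (1 − 0.0332) / 0.0332 = 0.8798 / 0.0332 ≈ 26.5% per month.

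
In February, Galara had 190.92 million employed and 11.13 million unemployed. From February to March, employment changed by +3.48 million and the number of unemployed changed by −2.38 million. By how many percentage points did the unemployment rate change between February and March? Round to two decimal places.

February: labor force = 190.92 + 11.13 = 202.05; u = 11.13/202.05 = 5.51%.
March: labor force = 194.40 + 8.75 = 203.15; u = 8.75/203.15 = 4.31%.
Change = 4.31% − 5.51% = −1.20 pp.

The unemployment rate changed by −1.20 percentage points.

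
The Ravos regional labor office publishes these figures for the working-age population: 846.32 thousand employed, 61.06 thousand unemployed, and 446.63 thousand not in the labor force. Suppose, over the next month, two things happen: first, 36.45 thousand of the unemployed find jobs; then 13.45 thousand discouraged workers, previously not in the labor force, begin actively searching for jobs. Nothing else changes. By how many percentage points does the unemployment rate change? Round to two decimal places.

Initially, labor force = 846.32 + 61.06 = 907.38 thousand, so u = 61.06/907.38 = 6.73%.
After the first change, unemployed falls and employed rises by 36.45; labor force unchanged → E = 882.77, U = 24.61, labor force = 907.38 thousand.
After the second change, unemployed and labor force both rise by 13.45 → E = 882.77, U = 38.06, labor force = 920.83 thousand.
New unemployment rate = 38.06 / 920.83 = 4.13%.
Change = 4.13% − 6.73% = −2.60 percentage points.

The unemployment rate changes by −2.60 percentage points.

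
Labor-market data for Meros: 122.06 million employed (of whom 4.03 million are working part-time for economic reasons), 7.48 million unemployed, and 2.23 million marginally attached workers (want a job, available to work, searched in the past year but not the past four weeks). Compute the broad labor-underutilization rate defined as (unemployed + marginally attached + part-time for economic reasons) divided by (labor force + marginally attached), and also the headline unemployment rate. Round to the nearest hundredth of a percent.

Labor force = 122.06 + 7.48 = 129.54 million.
Numerator = 7.48 + 2.23 + 4.03 = 13.74 million.
Denominator = 129.54 + 2.23 = 131.77 million.
Broad rate = 13.74 / 131.77 = 10.43%.
Headline unemployment rate = 7.48 / 129.54 = 5.77%.

Broad underutilization rate ≈ 10.43%; headline unemployment rate ≈ 5.77%.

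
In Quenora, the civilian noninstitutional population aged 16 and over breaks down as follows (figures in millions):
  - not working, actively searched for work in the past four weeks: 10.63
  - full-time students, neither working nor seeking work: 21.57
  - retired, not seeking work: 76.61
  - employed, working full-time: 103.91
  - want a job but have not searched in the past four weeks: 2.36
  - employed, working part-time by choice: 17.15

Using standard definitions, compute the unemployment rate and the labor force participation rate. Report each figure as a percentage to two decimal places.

Unemployment rate ≈ 8.07%; labor force participation rate ≈ 56.71%.

Employed = 103.91 + 17.15 = 121.06 million.
Unemployed = 10.63 million.
Labor force = 121.06 + 10.63 = 131.69 million.
Not in labor force = 21.57 + 76.61 + 2.36 = 100.54 million (those not working and not actively searching are outside the labor force — including those who want a job but have given up searching).
Civilian working-age population = 131.69 + 100.54 = 232.23 million.
Unemployment rate = 10.63 / 131.69 = 8.07%.
Labor force participation rate = 131.69 / 232.23 = 56.71%.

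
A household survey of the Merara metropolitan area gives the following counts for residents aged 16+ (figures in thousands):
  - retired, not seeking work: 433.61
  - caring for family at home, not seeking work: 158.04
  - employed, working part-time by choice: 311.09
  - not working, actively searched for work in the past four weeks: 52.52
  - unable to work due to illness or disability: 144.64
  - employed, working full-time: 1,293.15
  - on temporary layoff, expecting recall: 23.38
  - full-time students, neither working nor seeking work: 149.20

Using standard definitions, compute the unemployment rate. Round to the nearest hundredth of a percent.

Employed = 311.09 + 1,293.15 = 1,604.24 thousand.
Unemployed = 52.52 + 23.38 = 75.90 thousand (jobless and actively searching, or on temporary layoff).
Labor force = 1,604.24 + 75.90 = 1,680.14 thousand.
Unemployment rate = 75.90 / 1,680.14 = 4.52%.

Unemployment rate ≈ 4.52%.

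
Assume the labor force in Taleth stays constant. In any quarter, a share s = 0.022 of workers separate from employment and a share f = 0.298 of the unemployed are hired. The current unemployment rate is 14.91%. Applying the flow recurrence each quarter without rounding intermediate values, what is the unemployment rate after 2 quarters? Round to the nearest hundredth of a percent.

Unemployment rate after two quarters ≈ 10.59%.

With a fixed labor force, u_{t+1} = u_t + s·(1−u_t) − f·u_t = u_t·(1−s−f) + s.
Here 1−s−f = 0.680 and s = 0.022.
u_1 = 0.149100 × 0.680 + 0.022 = 0.123388.
u_2 = 0.123388 × 0.680 + 0.022 = 0.105904.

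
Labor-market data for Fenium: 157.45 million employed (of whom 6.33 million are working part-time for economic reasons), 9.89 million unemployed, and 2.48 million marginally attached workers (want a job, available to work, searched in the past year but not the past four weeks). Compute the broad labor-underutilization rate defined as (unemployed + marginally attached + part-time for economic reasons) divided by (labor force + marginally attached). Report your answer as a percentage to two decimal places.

Labor force = 157.45 + 9.89 = 167.34 million.
Numerator = 9.89 + 2.48 + 6.33 = 18.70 million.
Denominator = 167.34 + 2.48 = 169.82 million.
Broad rate = 18.70 / 169.82 = 11.01%.

Broad underutilization rate ≈ 11.01%.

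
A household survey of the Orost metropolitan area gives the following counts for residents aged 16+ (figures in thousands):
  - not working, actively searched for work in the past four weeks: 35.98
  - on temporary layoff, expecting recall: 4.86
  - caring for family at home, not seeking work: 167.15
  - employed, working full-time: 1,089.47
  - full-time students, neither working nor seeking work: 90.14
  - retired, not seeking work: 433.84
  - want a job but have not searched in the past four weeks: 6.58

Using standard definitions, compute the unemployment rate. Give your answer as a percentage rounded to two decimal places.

Unemployment rate ≈ 3.61%.

Employed = 1,089.47 thousand.
Unemployed = 35.98 + 4.86 = 40.84 thousand (jobless and actively searching, or on temporary layoff).
Labor force = 1,089.47 + 40.84 = 1,130.31 thousand.
Unemployment rate = 40.84 / 1,130.31 = 3.61%.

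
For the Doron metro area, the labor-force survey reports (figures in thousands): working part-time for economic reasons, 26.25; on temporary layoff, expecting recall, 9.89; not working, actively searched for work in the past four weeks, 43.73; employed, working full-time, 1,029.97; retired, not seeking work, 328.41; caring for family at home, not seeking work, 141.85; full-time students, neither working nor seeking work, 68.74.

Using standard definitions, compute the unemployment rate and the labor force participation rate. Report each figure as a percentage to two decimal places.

Employed = 26.25 + 1,029.97 = 1,056.22 thousand (anyone who worked, including part-time for economic reasons, counts as employed).
Unemployed = 9.89 + 43.73 = 53.62 thousand (jobless and actively searching, or on temporary layoff).
Labor force = 1,056.22 + 53.62 = 1,109.84 thousand.
Not in labor force = 328.41 + 141.85 + 68.74 = 539.00 thousand (those not working and not actively searching are outside the labor force).
Civilian working-age population = 1,109.84 + 539.00 = 1,648.84 thousand.
Unemployment rate = 53.62 / 1,109.84 = 4.83%.
Labor force participation rate = 1,109.84 / 1,648.84 = 67.31%.

Unemployment rate ≈ 4.83%; labor force participation rate ≈ 67.31%.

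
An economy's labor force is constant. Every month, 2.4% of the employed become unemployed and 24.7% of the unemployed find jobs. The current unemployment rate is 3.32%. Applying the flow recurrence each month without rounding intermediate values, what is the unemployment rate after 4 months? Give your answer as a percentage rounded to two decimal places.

With a fixed labor force, u_{t+1} = u_t + s·(1−u_t) − f·u_t = u_t·(1−s−f) + s.
Here 1−s−f = 0.729 and s = 0.024.
u_1 = 0.033200 × 0.729 + 0.024 = 0.048203.
u_2 = 0.048203 × 0.729 + 0.024 = 0.059140.
u_3 = 0.059140 × 0.729 + 0.024 = 0.067113.
u_4 = 0.067113 × 0.729 + 0.024 = 0.072925.

Unemployment rate after four months ≈ 7.29%.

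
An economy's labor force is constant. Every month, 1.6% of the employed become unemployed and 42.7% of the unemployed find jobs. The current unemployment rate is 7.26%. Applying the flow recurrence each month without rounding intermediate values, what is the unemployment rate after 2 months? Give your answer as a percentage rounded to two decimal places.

With a fixed labor force, u_{t+1} = u_t + s·(1−u_t) − f·u_t = u_t·(1−s−f) + s.
Here 1−s−f = 0.557 and s = 0.016.
u_1 = 0.072600 × 0.557 + 0.016 = 0.056438.
u_2 = 0.056438 × 0.557 + 0.016 = 0.047436.

Unemployment rate after two months ≈ 4.74%.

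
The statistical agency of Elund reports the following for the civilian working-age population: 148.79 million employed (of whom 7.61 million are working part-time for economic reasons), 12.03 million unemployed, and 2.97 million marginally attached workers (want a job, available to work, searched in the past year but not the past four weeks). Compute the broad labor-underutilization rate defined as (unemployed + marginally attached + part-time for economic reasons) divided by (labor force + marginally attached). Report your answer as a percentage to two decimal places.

Broad underutilization rate ≈ 13.80%.

Labor force = 148.79 + 12.03 = 160.82 million.
Numerator = 12.03 + 2.97 + 7.61 = 22.61 million.
Denominator = 160.82 + 2.97 = 163.79 million.
Broad rate = 22.61 / 163.79 = 13.80%.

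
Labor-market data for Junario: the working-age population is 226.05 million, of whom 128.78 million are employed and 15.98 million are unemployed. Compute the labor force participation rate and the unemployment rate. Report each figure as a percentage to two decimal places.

Labor force participation rate ≈ 64.04%; unemployment rate ≈ 11.04%.

Labor force = employed + unemployed = 128.78 + 15.98 = 144.76 million.
Unemployment rate = 15.98 / 144.76 = 11.04%.
Labor force participation rate = 144.76 / 226.05 = 64.04%.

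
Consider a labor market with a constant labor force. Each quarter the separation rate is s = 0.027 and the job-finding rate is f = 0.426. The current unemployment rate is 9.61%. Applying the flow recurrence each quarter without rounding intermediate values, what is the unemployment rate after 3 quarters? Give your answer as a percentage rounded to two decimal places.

Unemployment rate after three quarters ≈ 6.56%.

With a fixed labor force, u_{t+1} = u_t + s·(1−u_t) − f·u_t = u_t·(1−s−f) + s.
Here 1−s−f = 0.547 and s = 0.027.
u_1 = 0.096100 × 0.547 + 0.027 = 0.079567.
u_2 = 0.079567 × 0.547 + 0.027 = 0.070523.
u_3 = 0.070523 × 0.547 + 0.027 = 0.065576.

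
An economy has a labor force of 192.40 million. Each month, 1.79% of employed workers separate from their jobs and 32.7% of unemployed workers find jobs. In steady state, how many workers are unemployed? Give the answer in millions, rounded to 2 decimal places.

Steady-state unemployment rate u* = s/(s+f) = 1.79/(1.79+32.7) = 0.051899.
Unemployed = u* × labor force = 0.051899 × 192.40 ≈ 9.99 million.

About 9.99 million are unemployed in steady state.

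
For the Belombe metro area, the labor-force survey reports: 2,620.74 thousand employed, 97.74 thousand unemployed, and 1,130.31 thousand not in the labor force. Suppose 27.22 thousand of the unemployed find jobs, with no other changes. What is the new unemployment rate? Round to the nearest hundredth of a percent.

Initially, labor force = 2,620.74 + 97.74 = 2,718.48 thousand, so u = 97.74/2,718.48 = 3.60%.
After the change, unemployed falls and employed rises by 27.22; labor force unchanged → E = 2,647.96, U = 70.52, labor force = 2,718.48 thousand.
New unemployment rate = 70.52 / 2,718.48 = 2.59%.

New unemployment rate ≈ 2.59%.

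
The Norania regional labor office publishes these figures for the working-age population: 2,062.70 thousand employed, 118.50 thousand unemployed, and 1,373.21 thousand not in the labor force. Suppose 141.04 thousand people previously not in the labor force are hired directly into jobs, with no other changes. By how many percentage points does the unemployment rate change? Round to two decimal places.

The unemployment rate changes by −0.33 percentage points.

Initially, labor force = 2,062.70 + 118.50 = 2,181.20 thousand, so u = 118.50/2,181.20 = 5.43%.
After the change, employed and labor force both rise by 141.04; unemployed unchanged → E = 2,203.74, U = 118.50, labor force = 2,322.24 thousand.
New unemployment rate = 118.50 / 2,322.24 = 5.10%.
Change = 5.10% − 5.43% = −0.33 percentage points.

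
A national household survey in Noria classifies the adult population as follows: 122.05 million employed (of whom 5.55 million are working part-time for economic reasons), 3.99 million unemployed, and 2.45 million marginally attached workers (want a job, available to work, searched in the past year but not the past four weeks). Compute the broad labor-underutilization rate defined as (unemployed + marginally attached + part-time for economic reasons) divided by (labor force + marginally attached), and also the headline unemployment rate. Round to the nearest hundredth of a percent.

Broad underutilization rate ≈ 9.33%; headline unemployment rate ≈ 3.17%.

Labor force = 122.05 + 3.99 = 126.04 million.
Numerator = 3.99 + 2.45 + 5.55 = 11.99 million.
Denominator = 126.04 + 2.45 = 128.49 million.
Broad rate = 11.99 / 128.49 = 9.33%.
Headline unemployment rate = 3.99 / 126.04 = 3.17%.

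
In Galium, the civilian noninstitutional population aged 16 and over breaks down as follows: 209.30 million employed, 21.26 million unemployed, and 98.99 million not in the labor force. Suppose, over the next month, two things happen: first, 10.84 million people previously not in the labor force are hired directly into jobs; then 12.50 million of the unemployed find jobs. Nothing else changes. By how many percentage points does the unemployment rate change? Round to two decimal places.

The unemployment rate changes by −5.59 percentage points.

Initially, labor force = 209.30 + 21.26 = 230.56 million, so u = 21.26/230.56 = 9.22%.
After the first change, employed and labor force both rise by 10.84; unemployed unchanged → E = 220.14, U = 21.26, labor force = 241.40 million.
After the second change, unemployed falls and employed rises by 12.50; labor force unchanged → E = 232.64, U = 8.76, labor force = 241.40 million.
New unemployment rate = 8.76 / 241.40 = 3.63%.
Change = 3.63% − 9.22% = −5.59 percentage points.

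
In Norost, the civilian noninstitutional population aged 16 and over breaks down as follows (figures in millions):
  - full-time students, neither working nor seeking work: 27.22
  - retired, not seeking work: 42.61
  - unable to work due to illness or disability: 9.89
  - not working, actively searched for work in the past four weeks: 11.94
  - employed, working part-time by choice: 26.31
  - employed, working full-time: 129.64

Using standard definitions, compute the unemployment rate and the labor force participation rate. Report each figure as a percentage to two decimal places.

Unemployment rate ≈ 7.11%; labor force participation rate ≈ 67.80%.

Employed = 26.31 + 129.64 = 155.95 million.
Unemployed = 11.94 million.
Labor force = 155.95 + 11.94 = 167.89 million.
Not in labor force = 27.22 + 42.61 + 9.89 = 79.72 million (those not working and not actively searching are outside the labor force).
Civilian working-age population = 167.89 + 79.72 = 247.61 million.
Unemployment rate = 11.94 / 167.89 = 7.11%.
Labor force participation rate = 167.89 / 247.61 = 67.80%.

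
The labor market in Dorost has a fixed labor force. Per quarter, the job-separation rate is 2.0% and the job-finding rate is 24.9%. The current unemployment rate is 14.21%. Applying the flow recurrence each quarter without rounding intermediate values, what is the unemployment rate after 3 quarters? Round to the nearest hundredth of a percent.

With a fixed labor force, u_{t+1} = u_t + s·(1−u_t) − f·u_t = u_t·(1−s−f) + s.
Here 1−s−f = 0.731 and s = 0.020.
u_1 = 0.142100 × 0.731 + 0.020 = 0.123875.
u_2 = 0.123875 × 0.731 + 0.020 = 0.110553.
u_3 = 0.110553 × 0.731 + 0.020 = 0.100814.

Unemployment rate after three quarters ≈ 10.08%.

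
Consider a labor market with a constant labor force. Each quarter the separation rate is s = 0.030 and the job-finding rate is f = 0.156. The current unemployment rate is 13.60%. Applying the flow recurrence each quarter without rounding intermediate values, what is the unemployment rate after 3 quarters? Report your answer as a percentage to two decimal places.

With a fixed labor force, u_{t+1} = u_t + s·(1−u_t) − f·u_t = u_t·(1−s−f) + s.
Here 1−s−f = 0.814 and s = 0.030.
u_1 = 0.136000 × 0.814 + 0.030 = 0.140704.
u_2 = 0.140704 × 0.814 + 0.030 = 0.144533.
u_3 = 0.144533 × 0.814 + 0.030 = 0.147650.

Unemployment rate after three quarters ≈ 14.76%.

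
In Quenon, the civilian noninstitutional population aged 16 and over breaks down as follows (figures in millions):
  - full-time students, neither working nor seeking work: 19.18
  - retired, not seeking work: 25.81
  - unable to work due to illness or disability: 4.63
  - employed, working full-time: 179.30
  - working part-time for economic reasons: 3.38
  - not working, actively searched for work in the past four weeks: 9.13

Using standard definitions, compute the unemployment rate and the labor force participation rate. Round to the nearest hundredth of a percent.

Unemployment rate ≈ 4.76%; labor force participation rate ≈ 79.45%.

Employed = 179.30 + 3.38 = 182.68 million (anyone who worked, including part-time for economic reasons, counts as employed).
Unemployed = 9.13 million.
Labor force = 182.68 + 9.13 = 191.81 million.
Not in labor force = 19.18 + 25.81 + 4.63 = 49.62 million (those not working and not actively searching are outside the labor force).
Civilian working-age population = 191.81 + 49.62 = 241.43 million.
Unemployment rate = 9.13 / 191.81 = 4.76%.
Labor force participation rate = 191.81 / 241.43 = 79.45%.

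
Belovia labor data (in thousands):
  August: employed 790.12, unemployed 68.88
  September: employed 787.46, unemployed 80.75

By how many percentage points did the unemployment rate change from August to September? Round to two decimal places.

August: labor force = 790.12 + 68.88 = 859.00; u = 68.88/859.00 = 8.02%.
September: labor force = 787.46 + 80.75 = 868.21; u = 80.75/868.21 = 9.30%.
Change = 9.30% − 8.02% = +1.28 pp.

The unemployment rate changed by +1.28 percentage points.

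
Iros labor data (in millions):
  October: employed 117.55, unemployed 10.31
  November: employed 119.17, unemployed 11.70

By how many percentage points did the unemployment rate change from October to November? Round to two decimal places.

October: labor force = 117.55 + 10.31 = 127.86; u = 10.31/127.86 = 8.06%.
November: labor force = 119.17 + 11.70 = 130.87; u = 11.70/130.87 = 8.94%.
Change = 8.94% − 8.06% = +0.88 pp.

The unemployment rate changed by +0.88 percentage points.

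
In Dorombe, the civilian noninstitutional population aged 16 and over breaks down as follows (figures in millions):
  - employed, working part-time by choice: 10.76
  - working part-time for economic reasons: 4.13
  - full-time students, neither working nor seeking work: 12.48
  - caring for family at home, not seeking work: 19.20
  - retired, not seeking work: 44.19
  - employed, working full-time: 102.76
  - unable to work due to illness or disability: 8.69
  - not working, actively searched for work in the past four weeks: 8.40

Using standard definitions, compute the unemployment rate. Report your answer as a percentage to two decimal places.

Employed = 10.76 + 4.13 + 102.76 = 117.65 million (anyone who worked, including part-time for economic reasons, counts as employed).
Unemployed = 8.40 million.
Labor force = 117.65 + 8.40 = 126.05 million.
Unemployment rate = 8.40 / 126.05 = 6.66%.

Unemployment rate ≈ 6.66%.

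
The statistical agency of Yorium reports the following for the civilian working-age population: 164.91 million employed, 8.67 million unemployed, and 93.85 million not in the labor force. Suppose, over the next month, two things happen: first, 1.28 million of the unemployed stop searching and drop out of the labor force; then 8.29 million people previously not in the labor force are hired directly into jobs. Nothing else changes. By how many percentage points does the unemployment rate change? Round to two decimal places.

The unemployment rate changes by −0.90 percentage points.

Initially, labor force = 164.91 + 8.67 = 173.58 million, so u = 8.67/173.58 = 4.99%.
After the first change, unemployed and labor force both fall by 1.28 → E = 164.91, U = 7.39, labor force = 172.30 million.
After the second change, employed and labor force both rise by 8.29; unemployed unchanged → E = 173.20, U = 7.39, labor force = 180.59 million.
New unemployment rate = 7.39 / 180.59 = 4.09%.
Change = 4.09% − 4.99% = −0.90 percentage points.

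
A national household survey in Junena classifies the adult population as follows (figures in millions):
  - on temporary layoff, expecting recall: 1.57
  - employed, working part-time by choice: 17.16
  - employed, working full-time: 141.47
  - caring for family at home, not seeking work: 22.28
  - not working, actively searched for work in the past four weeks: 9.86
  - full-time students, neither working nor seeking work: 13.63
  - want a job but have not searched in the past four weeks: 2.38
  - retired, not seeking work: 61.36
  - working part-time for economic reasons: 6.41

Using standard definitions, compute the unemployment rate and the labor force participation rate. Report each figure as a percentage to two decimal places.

Unemployment rate ≈ 6.48%; labor force participation rate ≈ 63.91%.

Employed = 17.16 + 141.47 + 6.41 = 165.04 million (anyone who worked, including part-time for economic reasons, counts as employed).
Unemployed = 1.57 + 9.86 = 11.43 million (jobless and actively searching, or on temporary layoff).
Labor force = 165.04 + 11.43 = 176.47 million.
Not in labor force = 22.28 + 13.63 + 2.38 + 61.36 = 99.65 million (those not working and not actively searching are outside the labor force — including those who want a job but have given up searching).
Civilian working-age population = 176.47 + 99.65 = 276.12 million.
Unemployment rate = 11.43 / 176.47 = 6.48%.
Labor force participation rate = 176.47 / 276.12 = 63.91%.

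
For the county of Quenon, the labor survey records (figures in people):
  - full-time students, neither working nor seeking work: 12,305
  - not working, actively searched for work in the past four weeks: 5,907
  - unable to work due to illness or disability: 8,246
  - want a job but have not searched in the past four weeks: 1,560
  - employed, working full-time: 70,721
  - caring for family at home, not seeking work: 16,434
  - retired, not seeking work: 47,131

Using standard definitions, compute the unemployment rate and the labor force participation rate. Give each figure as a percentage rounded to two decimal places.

Unemployment rate ≈ 7.71%; labor force participation rate ≈ 47.21%.

Employed = 70,721.
Unemployed = 5,907.
Labor force = 70,721 + 5,907 = 76,628.
Not in labor force = 12,305 + 8,246 + 1,560 + 16,434 + 47,131 = 85,676 (those not working and not actively searching are outside the labor force — including those who want a job but have given up searching).
Civilian working-age population = 76,628 + 85,676 = 162,304.
Unemployment rate = 5,907 / 76,628 = 7.71%.
Labor force participation rate = 76,628 / 162,304 = 47.21%.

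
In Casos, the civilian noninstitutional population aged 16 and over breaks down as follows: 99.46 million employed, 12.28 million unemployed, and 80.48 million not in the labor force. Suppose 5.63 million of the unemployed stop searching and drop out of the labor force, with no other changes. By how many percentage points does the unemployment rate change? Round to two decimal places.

Initially, labor force = 99.46 + 12.28 = 111.74 million, so u = 12.28/111.74 = 10.99%.
After the change, unemployed and labor force both fall by 5.63 → E = 99.46, U = 6.65, labor force = 106.11 million.
New unemployment rate = 6.65 / 106.11 = 6.27%.
Change = 6.27% − 10.99% = −4.72 percentage points.

The unemployment rate changes by −4.72 percentage points.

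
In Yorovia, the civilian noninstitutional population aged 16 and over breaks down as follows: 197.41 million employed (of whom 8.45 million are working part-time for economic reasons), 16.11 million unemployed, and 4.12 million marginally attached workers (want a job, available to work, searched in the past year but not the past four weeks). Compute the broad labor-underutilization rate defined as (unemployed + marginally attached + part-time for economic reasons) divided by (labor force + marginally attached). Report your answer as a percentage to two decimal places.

Broad underutilization rate ≈ 13.18%.

Labor force = 197.41 + 16.11 = 213.52 million.
Numerator = 16.11 + 4.12 + 8.45 = 28.68 million.
Denominator = 213.52 + 4.12 = 217.64 million.
Broad rate = 28.68 / 217.64 = 13.18%.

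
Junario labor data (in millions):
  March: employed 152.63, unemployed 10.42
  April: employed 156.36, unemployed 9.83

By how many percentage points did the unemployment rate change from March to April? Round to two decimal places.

March: labor force = 152.63 + 10.42 = 163.05; u = 10.42/163.05 = 6.39%.
April: labor force = 156.36 + 9.83 = 166.19; u = 9.83/166.19 = 5.91%.
Change = 5.91% − 6.39% = −0.48 pp.

The unemployment rate changed by −0.48 percentage points.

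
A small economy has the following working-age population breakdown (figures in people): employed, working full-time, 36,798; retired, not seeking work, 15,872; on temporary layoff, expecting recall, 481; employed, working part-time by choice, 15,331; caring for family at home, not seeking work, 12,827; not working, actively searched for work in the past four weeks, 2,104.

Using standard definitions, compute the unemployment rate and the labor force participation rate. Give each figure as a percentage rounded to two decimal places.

Unemployment rate ≈ 4.72%; labor force participation rate ≈ 65.59%.

Employed = 36,798 + 15,331 = 52,129.
Unemployed = 481 + 2,104 = 2,585 (jobless and actively searching, or on temporary layoff).
Labor force = 52,129 + 2,585 = 54,714.
Not in labor force = 15,872 + 12,827 = 28,699 (those not working and not actively searching are outside the labor force).
Civilian working-age population = 54,714 + 28,699 = 83,413.
Unemployment rate = 2,585 / 54,714 = 4.72%.
Labor force participation rate = 54,714 / 83,413 = 65.59%.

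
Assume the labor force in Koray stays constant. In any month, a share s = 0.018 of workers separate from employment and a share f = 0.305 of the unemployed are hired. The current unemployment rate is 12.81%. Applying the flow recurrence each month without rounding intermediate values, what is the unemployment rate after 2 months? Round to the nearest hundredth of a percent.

With a fixed labor force, u_{t+1} = u_t + s·(1−u_t) − f·u_t = u_t·(1−s−f) + s.
Here 1−s−f = 0.677 and s = 0.018.
u_1 = 0.128100 × 0.677 + 0.018 = 0.104724.
u_2 = 0.104724 × 0.677 + 0.018 = 0.088898.

Unemployment rate after two months ≈ 8.89%.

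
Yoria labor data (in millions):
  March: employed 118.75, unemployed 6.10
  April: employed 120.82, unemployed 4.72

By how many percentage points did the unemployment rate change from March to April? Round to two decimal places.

March: labor force = 118.75 + 6.10 = 124.85; u = 6.10/124.85 = 4.89%.
April: labor force = 120.82 + 4.72 = 125.54; u = 4.72/125.54 = 3.76%.
Change = 3.76% − 4.89% = −1.13 pp.

The unemployment rate changed by −1.13 percentage points.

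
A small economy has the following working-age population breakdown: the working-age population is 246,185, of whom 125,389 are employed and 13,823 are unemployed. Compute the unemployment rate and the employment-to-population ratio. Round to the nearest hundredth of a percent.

Unemployment rate ≈ 9.93%; employment-population ratio ≈ 50.93%.

Labor force = employed + unemployed = 125,389 + 13,823 = 139,212.
Unemployment rate = 13,823 / 139,212 = 9.93%.
Employment-population ratio = 125,389 / 246,185 = 50.93%.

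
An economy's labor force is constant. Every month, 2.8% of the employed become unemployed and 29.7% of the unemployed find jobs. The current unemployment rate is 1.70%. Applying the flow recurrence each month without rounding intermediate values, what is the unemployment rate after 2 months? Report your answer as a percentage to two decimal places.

With a fixed labor force, u_{t+1} = u_t + s·(1−u_t) − f·u_t = u_t·(1−s−f) + s.
Here 1−s−f = 0.675 and s = 0.028.
u_1 = 0.017000 × 0.675 + 0.028 = 0.039475.
u_2 = 0.039475 × 0.675 + 0.028 = 0.054646.

Unemployment rate after two months ≈ 5.46%.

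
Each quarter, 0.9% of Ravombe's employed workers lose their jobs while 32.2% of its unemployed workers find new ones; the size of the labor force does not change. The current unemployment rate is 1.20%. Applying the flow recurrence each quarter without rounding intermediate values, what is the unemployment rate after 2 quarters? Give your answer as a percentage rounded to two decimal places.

With a fixed labor force, u_{t+1} = u_t + s·(1−u_t) − f·u_t = u_t·(1−s−f) + s.
Here 1−s−f = 0.669 and s = 0.009.
u_1 = 0.012000 × 0.669 + 0.009 = 0.017028.
u_2 = 0.017028 × 0.669 + 0.009 = 0.020392.

Unemployment rate after two quarters ≈ 2.04%.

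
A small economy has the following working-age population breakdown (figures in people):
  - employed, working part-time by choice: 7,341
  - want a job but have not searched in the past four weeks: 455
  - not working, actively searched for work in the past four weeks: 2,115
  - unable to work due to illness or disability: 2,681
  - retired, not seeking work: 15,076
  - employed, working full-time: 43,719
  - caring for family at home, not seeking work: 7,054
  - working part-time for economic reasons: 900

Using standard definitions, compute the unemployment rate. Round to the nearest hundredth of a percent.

Unemployment rate ≈ 3.91%.

Employed = 7,341 + 43,719 + 900 = 51,960 (anyone who worked, including part-time for economic reasons, counts as employed).
Unemployed = 2,115.
Labor force = 51,960 + 2,115 = 54,075.
Unemployment rate = 2,115 / 54,075 = 3.91%.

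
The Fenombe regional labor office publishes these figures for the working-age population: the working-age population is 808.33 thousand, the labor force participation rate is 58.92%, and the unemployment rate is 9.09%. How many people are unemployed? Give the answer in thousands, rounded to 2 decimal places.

Labor force = 0.5892 × 808.33 = 476.27 thousand.
Unemployed = 0.0909 × 476.27 ≈ 43.29 thousand.

About 43.29 thousand are unemployed.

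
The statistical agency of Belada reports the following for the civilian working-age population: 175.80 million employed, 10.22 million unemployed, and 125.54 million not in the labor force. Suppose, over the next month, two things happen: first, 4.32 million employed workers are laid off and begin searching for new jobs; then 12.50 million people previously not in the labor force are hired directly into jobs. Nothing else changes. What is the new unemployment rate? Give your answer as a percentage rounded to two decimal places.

New unemployment rate ≈ 7.32%.

Initially, labor force = 175.80 + 10.22 = 186.02 million, so u = 10.22/186.02 = 5.49%.
After the first change, employed falls and unemployed rises by 4.32; labor force unchanged → E = 171.48, U = 14.54, labor force = 186.02 million.
After the second change, employed and labor force both rise by 12.50; unemployed unchanged → E = 183.98, U = 14.54, labor force = 198.52 million.
New unemployment rate = 14.54 / 198.52 = 7.32%.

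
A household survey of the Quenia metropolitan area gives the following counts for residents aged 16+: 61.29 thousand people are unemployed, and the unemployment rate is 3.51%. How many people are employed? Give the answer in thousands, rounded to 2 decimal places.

Labor force = U / u = 61.29 / 0.0351 ≈ 1,746.15 thousand.
Employed = labor force − unemployed = 1,746.15 − 61.29 = 1,684.86 thousand.

About 1,684.86 thousand are employed.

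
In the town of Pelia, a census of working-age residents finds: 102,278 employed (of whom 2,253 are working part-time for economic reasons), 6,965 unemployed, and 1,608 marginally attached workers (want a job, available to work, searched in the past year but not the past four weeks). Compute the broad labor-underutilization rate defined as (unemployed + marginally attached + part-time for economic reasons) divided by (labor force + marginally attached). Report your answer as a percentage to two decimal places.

Labor force = 102,278 + 6,965 = 109,243.
Numerator = 6,965 + 1,608 + 2,253 = 10,826.
Denominator = 109,243 + 1,608 = 110,851.
Broad rate = 10,826 / 110,851 = 9.77%.

Broad underutilization rate ≈ 9.77%.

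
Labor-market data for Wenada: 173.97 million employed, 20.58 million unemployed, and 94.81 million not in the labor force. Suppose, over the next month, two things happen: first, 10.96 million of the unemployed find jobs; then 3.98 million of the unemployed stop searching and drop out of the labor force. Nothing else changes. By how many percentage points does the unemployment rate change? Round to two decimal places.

Initially, labor force = 173.97 + 20.58 = 194.55 million, so u = 20.58/194.55 = 10.58%.
After the first change, unemployed falls and employed rises by 10.96; labor force unchanged → E = 184.93, U = 9.62, labor force = 194.55 million.
After the second change, unemployed and labor force both fall by 3.98 → E = 184.93, U = 5.64, labor force = 190.57 million.
New unemployment rate = 5.64 / 190.57 = 2.96%.
Change = 2.96% − 10.58% = −7.62 percentage points.

The unemployment rate changes by −7.62 percentage points.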